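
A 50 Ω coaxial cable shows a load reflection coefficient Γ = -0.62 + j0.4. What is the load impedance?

Z_L ≈ 8.18 + j14.4 Ω

Z_L = Z_0·(1 + Γ)/(1 − Γ) = 50·(0.38 + j0.4)/(1.62 − j0.4)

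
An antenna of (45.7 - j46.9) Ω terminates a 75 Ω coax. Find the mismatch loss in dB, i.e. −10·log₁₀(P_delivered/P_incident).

mismatch loss ≈ 0.874 dB

Γ = (-29.3 − j46.9)/(120.7 − j46.9), |Γ| = 0.427
|Γ|² = 0.182, so P_del/P_inc = 1 − |Γ|² = 0.818
ML = −10·log₁₀(1 − |Γ|²)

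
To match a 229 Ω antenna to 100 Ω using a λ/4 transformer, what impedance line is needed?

Z_qwt ≈ 151 Ω

Z_qwt = √(Z_0·R_L) = √(100 × 229) = √22900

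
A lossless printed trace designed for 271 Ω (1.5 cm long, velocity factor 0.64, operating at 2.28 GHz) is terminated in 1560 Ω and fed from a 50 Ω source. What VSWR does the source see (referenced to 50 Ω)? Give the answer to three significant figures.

λ = v/f = 0.64·c / 2.28 GHz = 0.0842 m
βl = 2π·l/λ = 2π × 0.178 = 64.1°
tan(βl) = 2.06
Z_in = Z_0·(Z_L + jZ_0·tanβl)/(Z_0 + jZ_L·tanβl) = 57.7 − j127 Ω
Γ_s = (Z_in − Z_s)/(Z_in + Z_s) = (7.74 − j127)/(108 − j127), |Γ_s| = 0.763
VSWR = (1 + |Γ_s|)/(1 − |Γ_s|)

VSWR ≈ 7.44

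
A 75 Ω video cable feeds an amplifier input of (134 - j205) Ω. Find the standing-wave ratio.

Γ = (Z_L − Z_0)/(Z_L + Z_0) = (59 − j205)/(209 − j205)
|Γ| = 213/293 = 0.729
VSWR = (1 + |Γ|)/(1 − |Γ|) = 1.73/0.271

VSWR ≈ 6.37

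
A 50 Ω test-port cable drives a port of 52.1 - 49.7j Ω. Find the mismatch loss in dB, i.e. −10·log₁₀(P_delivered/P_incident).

Γ = (2.1 − j49.7)/(102.1 − j49.7), |Γ| = 0.438
|Γ|² = 0.192, so P_del/P_inc = 1 − |Γ|² = 0.808
ML = −10·log₁₀(1 − |Γ|²)

mismatch loss ≈ 0.925 dB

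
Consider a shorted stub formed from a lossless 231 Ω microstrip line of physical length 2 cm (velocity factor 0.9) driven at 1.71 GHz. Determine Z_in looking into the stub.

λ = v/f = 0.9·c / 1.71 GHz = 0.158 m
βl = 2π·l/λ = 2π × 0.127 = 45.6°
tan(βl) = 1.02
For a shorted stub, Z_in = jZ_0·tan(βl)

Z_in ≈ +j236 Ω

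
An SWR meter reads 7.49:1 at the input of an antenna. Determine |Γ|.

|Γ| ≈ 0.764

|Γ| = (S − 1)/(S + 1) = (7.49 − 1)/(7.49 + 1) = 6.49/8.49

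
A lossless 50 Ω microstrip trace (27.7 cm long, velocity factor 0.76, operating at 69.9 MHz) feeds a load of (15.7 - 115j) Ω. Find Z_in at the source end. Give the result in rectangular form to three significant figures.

Z_in ≈ 3.78 − j36.5 Ω

λ = v/f = 0.76·c / 69.9 MHz = 3.26 m
βl = 2π·l/λ = 2π × 0.0849 = 30.6°
tan(βl) = tan(30.6°) = 0.591
Z_in = Z_0·(Z_L + jZ_0·tanβl)/(Z_0 + jZ_L·tanβl)
     = 50·(15.7 − j85.5)/(118 + j9.27)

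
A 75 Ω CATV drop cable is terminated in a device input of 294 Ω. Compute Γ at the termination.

Γ = 0.593

Γ = (Z_L − Z_0)/(Z_L + Z_0) = (294 − 75)/(294 + 75) = 219/369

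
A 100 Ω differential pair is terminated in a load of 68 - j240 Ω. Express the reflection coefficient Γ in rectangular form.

Γ ≈ 0.609 − j0.559

Γ = (Z_L − Z_0)/(Z_L + Z_0) = (-32 − j240)/(168 − j240)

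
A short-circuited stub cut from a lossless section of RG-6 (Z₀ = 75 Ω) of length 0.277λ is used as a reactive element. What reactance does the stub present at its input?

X_in ≈ -438 Ω (capacitive)

βl = 2π × 0.277 = 99.7°
tan(βl) = -5.84
For a short-circuited stub, Z_in = jZ_0·tan(βl)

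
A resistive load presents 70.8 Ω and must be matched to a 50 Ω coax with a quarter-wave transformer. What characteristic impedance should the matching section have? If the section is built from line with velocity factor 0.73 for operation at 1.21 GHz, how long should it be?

Z_qwt = √(Z_0·R_L) = √(50 × 70.8) = √3540
λ = 0.73·c/f = 0.181 m, so l = λ/4 = 0.0452 m

Z_qwt ≈ 59.5 Ω; length ≈ 4.52 cm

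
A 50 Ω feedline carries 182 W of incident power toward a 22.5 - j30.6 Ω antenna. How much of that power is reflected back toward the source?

|Γ| = |(-27.5 − j30.6)/(72.5 − j30.6)| = 0.523
|Γ|² = 0.273
P_refl = |Γ|²·P_inc = 49.7 W, P_del = (1 − |Γ|²)·P_inc = 132 W

P_reflected ≈ 49.7 W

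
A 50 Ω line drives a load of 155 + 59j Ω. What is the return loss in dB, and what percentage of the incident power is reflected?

RL ≈ 4.97 dB; 31.9% of incident power reflected

Γ = (105 + j59)/(205 + j59), |Γ| = 0.565
RL = −20·log₁₀(0.565) = 4.97 dB
P_refl/P_inc = |Γ|² = 0.319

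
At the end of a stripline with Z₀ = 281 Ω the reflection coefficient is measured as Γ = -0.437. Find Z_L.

Z_L = Z_0·(1 + Γ)/(1 − Γ) = 281·(0.563)/(1.44)

Z_L ≈ 110 Ω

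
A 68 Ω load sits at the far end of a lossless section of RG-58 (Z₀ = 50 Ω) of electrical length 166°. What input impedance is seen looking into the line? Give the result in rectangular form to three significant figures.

Z_in ≈ 64.8 + j9.5 Ω

tan(βl) = tan(166°) = -0.249
Z_in = Z_0·(Z_L + jZ_0·tanβl)/(Z_0 + jZ_L·tanβl)
     = 50·(68 − j12.5)/(50 − j17)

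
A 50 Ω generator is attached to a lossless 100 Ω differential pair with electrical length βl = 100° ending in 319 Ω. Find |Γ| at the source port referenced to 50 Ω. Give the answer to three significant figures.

tan(βl) = -5.67
Z_in = Z_0·(Z_L + jZ_0·tanβl)/(Z_0 + jZ_L·tanβl) = 32.2 + j15.9 Ω
Γ_s = (Z_in − Z_s)/(Z_in + Z_s) = (-17.8 + j15.9)/(82.2 + j15.9), |Γ_s| = 0.284

|Γ| ≈ 0.284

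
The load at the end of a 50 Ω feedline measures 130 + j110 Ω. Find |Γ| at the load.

Γ = (Z_L − Z_0)/(Z_L + Z_0) = (80 + j110)/(180 + j110)
|Γ| = 136/211

|Γ| ≈ 0.645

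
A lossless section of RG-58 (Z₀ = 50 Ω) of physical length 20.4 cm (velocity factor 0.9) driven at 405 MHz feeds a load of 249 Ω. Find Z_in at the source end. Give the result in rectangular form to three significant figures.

Z_in ≈ 11.3 + j17.5 Ω

λ = v/f = 0.9·c / 405 MHz = 0.667 m
βl = 2π·l/λ = 2π × 0.306 = 110°
tan(βl) = tan(110°) = -2.72
Z_in = Z_0·(Z_L + jZ_0·tanβl)/(Z_0 + jZ_L·tanβl)
     = 50·(249 − j136)/(50 − j678)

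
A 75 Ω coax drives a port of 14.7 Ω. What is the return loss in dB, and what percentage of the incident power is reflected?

RL ≈ 3.45 dB; 45.2% of incident power reflected

Γ = (14.7 − 75)/(14.7 + 75) = -0.672
RL = −20·log₁₀(0.672) = 3.45 dB
P_refl/P_inc = |Γ|² = 0.452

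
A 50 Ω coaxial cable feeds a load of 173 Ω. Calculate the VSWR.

Γ = (173 − 50)/(173 + 50) = 0.552
VSWR = (1 + 0.552)/(1 − 0.552)

VSWR ≈ 3.46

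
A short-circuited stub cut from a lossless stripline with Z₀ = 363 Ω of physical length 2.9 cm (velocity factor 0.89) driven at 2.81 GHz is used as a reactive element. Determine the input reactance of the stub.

X_in ≈ -1000 Ω (capacitive)

λ = v/f = 0.89·c / 2.81 GHz = 0.095 m
βl = 2π·l/λ = 2π × 0.305 = 110°
tan(βl) = -2.77
For a short-circuited stub, Z_in = jZ_0·tan(βl)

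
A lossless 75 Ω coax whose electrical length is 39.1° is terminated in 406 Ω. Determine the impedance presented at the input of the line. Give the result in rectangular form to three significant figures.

tan(βl) = tan(39.1°) = 0.813
Z_in = Z_0·(Z_L + jZ_0·tanβl)/(Z_0 + jZ_L·tanβl)
     = 75·(406 + j61)/(75 + j330)

Z_in ≈ 33.1 − j84.8 Ω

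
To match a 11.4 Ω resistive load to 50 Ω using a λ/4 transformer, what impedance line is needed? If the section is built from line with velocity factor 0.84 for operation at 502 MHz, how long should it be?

Z_qwt ≈ 23.9 Ω; length ≈ 12.5 cm

Z_qwt = √(Z_0·R_L) = √(50 × 11.4) = √570
λ = 0.84·c/f = 0.502 m, so l = λ/4 = 0.125 m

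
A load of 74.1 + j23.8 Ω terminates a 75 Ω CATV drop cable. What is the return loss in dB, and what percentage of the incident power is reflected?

RL ≈ 16 dB; 2.49% of incident power reflected

Γ = (-0.9 + j23.8)/(149.1 + j23.8), |Γ| = 0.158
RL = −20·log₁₀(0.158) = 16 dB
P_refl/P_inc = |Γ|² = 0.0249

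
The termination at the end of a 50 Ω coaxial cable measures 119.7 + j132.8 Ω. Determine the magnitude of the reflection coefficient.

Γ = (Z_L − Z_0)/(Z_L + Z_0) = (69.7 + j132.8)/(169.7 + j132.8)
|Γ| = 150/215

|Γ| ≈ 0.696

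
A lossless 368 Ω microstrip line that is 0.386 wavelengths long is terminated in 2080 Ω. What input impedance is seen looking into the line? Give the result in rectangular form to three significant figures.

βl = 2π × 0.386 = 139°
tan(βl) = tan(139°) = -0.871
Z_in = Z_0·(Z_L + jZ_0·tanβl)/(Z_0 + jZ_L·tanβl)
     = 368·(2080 − j320)/(368 − j1810)

Z_in ≈ 145 + j393 Ω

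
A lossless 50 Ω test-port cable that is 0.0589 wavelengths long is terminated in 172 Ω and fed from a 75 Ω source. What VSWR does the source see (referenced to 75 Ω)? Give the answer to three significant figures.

βl = 2π × 0.0589 = 21.2°
tan(βl) = 0.388
Z_in = Z_0·(Z_L + jZ_0·tanβl)/(Z_0 + jZ_L·tanβl) = 71.2 − j75.6 Ω
Γ_s = (Z_in − Z_s)/(Z_in + Z_s) = (-3.84 − j75.6)/(146 − j75.6), |Γ_s| = 0.46
VSWR = (1 + |Γ_s|)/(1 − |Γ_s|)

VSWR ≈ 2.7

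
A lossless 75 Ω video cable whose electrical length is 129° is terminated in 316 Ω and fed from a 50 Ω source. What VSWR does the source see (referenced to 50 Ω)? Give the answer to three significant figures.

VSWR ≈ 4.24

tan(βl) = -1.23
Z_in = Z_0·(Z_L + jZ_0·tanβl)/(Z_0 + jZ_L·tanβl) = 28.4 + j55.3 Ω
Γ_s = (Z_in − Z_s)/(Z_in + Z_s) = (-21.6 + j55.3)/(78.4 + j55.3), |Γ_s| = 0.618
VSWR = (1 + |Γ_s|)/(1 − |Γ_s|)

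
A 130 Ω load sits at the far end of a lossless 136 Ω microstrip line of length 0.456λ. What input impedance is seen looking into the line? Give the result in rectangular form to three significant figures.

βl = 2π × 0.456 = 164°
tan(βl) = tan(164°) = -0.284
Z_in = Z_0·(Z_L + jZ_0·tanβl)/(Z_0 + jZ_L·tanβl)
     = 136·(130 − j38.6)/(136 − j36.9)

Z_in ≈ 131 − j3.1 Ω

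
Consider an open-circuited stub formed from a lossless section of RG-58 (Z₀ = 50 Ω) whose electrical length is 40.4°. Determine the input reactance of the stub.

tan(βl) = 0.851
For an open-circuited stub, Z_in = −jZ_0·cot(βl) = −jZ_0/tan(βl)

X_in ≈ -58.7 Ω (capacitive)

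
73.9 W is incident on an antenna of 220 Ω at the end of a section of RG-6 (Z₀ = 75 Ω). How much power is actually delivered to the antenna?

P_delivered ≈ 56 W

Γ = (220 − 75)/(220 + 75) = 0.492
|Γ|² = 0.242
P_refl = |Γ|²·P_inc = 17.9 W, P_del = (1 − |Γ|²)·P_inc = 56 W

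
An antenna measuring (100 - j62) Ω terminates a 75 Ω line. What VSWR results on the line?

Γ = (Z_L − Z_0)/(Z_L + Z_0) = (25 − j62)/(175 − j62)
|Γ| = 66.9/186 = 0.36
VSWR = (1 + |Γ|)/(1 − |Γ|) = 1.36/0.64

VSWR ≈ 2.13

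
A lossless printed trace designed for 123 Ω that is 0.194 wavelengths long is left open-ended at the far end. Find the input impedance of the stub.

Z_in ≈ −j45.2 Ω

βl = 2π × 0.194 = 69.8°
tan(βl) = 2.72
For an open-ended stub, Z_in = −jZ_0·cot(βl) = −jZ_0/tan(βl)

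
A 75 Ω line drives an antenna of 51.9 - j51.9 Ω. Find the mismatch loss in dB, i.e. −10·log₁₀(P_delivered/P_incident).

mismatch loss ≈ 0.818 dB

Γ = (-23.1 − j51.9)/(126.9 − j51.9), |Γ| = 0.414
|Γ|² = 0.172, so P_del/P_inc = 1 − |Γ|² = 0.828
ML = −10·log₁₀(1 − |Γ|²)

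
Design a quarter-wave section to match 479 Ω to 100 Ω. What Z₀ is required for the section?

Z_qwt = √(Z_0·R_L) = √(100 × 479) = √47900

Z_qwt ≈ 219 Ω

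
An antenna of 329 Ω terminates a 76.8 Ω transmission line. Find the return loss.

RL ≈ 4.13 dB

Γ = (329 − 76.8)/(329 + 76.8) = 0.621
RL = −20·log₁₀|Γ| = −20·log₁₀(0.621)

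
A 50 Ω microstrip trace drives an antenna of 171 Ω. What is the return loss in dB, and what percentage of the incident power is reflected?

RL ≈ 5.23 dB; 30% of incident power reflected

Γ = (171 − 50)/(171 + 50) = 0.548
RL = −20·log₁₀(0.548) = 5.23 dB
P_refl/P_inc = |Γ|² = 0.3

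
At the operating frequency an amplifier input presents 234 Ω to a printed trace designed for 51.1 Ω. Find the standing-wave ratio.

Γ = (234 − 51.1)/(234 + 51.1) = 0.642
VSWR = (1 + 0.642)/(1 − 0.642)

VSWR ≈ 4.58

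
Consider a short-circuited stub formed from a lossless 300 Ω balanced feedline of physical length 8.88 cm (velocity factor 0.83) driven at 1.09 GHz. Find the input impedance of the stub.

λ = v/f = 0.83·c / 1.09 GHz = 0.228 m
βl = 2π·l/λ = 2π × 0.389 = 140°
tan(βl) = -0.841
For a short-circuited stub, Z_in = jZ_0·tan(βl)

Z_in ≈ −j252 Ω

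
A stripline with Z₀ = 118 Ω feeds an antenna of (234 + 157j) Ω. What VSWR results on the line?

VSWR ≈ 3.05

Γ = (Z_L − Z_0)/(Z_L + Z_0) = (116 + j157)/(352 + j157)
|Γ| = 195/385 = 0.506
VSWR = (1 + |Γ|)/(1 − |Γ|) = 1.51/0.494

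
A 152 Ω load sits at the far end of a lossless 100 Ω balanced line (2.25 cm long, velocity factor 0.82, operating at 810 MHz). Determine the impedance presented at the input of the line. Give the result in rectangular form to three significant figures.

λ = v/f = 0.82·c / 810 MHz = 0.304 m
βl = 2π·l/λ = 2π × 0.0741 = 26.7°
tan(βl) = tan(26.7°) = 0.502
Z_in = Z_0·(Z_L + jZ_0·tanβl)/(Z_0 + jZ_L·tanβl)
     = 100·(152 + j50.2)/(100 + j76.4)

Z_in ≈ 120 − j41.6 Ω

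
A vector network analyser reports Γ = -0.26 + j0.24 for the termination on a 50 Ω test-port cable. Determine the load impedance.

Z_L ≈ 26.6 + j14.6 Ω

Z_L = Z_0·(1 + Γ)/(1 − Γ) = 50·(0.74 + j0.24)/(1.26 − j0.24)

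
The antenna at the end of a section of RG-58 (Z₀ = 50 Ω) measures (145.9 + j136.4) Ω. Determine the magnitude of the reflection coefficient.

|Γ| ≈ 0.699

Γ = (Z_L − Z_0)/(Z_L + Z_0) = (95.9 + j136.4)/(195.9 + j136.4)
|Γ| = 167/239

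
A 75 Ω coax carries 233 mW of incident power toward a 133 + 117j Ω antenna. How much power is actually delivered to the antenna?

|Γ| = |(58 + j117)/(208 + j117)| = 0.547
|Γ|² = 0.299
P_refl = |Γ|²·P_inc = 69.8 mW, P_del = (1 − |Γ|²)·P_inc = 163 mW

P_delivered ≈ 163 mW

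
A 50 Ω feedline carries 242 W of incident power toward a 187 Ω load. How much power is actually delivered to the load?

Γ = (187 − 50)/(187 + 50) = 0.578
|Γ|² = 0.334
P_refl = |Γ|²·P_inc = 80.9 W, P_del = (1 − |Γ|²)·P_inc = 161 W

P_delivered ≈ 161 W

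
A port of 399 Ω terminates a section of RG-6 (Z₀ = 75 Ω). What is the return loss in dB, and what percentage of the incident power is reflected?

RL ≈ 3.3 dB; 46.7% of incident power reflected

Γ = (399 − 75)/(399 + 75) = 0.684
RL = −20·log₁₀(0.684) = 3.3 dB
P_refl/P_inc = |Γ|² = 0.467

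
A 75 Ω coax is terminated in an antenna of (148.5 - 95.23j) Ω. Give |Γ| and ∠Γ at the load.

Γ = (Z_L − Z_0)/(Z_L + Z_0) = (73.5 − j95.23)/(223.5 − j95.23)
|Γ| = 120/243 = 0.495

Γ ≈ 0.495 ∠ -29.3°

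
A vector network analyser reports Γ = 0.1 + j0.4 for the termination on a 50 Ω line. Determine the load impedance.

Z_L ≈ 42.8 + j41.2 Ω

Z_L = Z_0·(1 + Γ)/(1 − Γ) = 50·(1.1 + j0.4)/(0.9 − j0.4)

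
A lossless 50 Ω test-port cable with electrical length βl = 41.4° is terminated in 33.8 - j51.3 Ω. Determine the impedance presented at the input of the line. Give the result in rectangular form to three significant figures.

Z_in ≈ 15.1 − j8.51 Ω

tan(βl) = tan(41.4°) = 0.882
Z_in = Z_0·(Z_L + jZ_0·tanβl)/(Z_0 + jZ_L·tanβl)
     = 50·(33.8 − j7.22)/(95.2 + j29.8)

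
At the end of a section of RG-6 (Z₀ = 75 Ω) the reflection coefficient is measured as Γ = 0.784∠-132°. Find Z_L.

Z_L ≈ 10.8 − j32.8 Ω

Z_L = Z_0·(1 + Γ)/(1 − Γ) = 75·(0.475 − j0.583)/(1.52 + j0.583)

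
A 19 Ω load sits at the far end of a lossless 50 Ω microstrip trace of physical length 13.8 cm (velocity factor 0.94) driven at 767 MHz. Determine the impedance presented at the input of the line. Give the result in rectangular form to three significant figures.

Z_in ≈ 33.1 − j37.3 Ω

λ = v/f = 0.94·c / 767 MHz = 0.368 m
βl = 2π·l/λ = 2π × 0.375 = 135°
tan(βl) = tan(135°) = -0.996
Z_in = Z_0·(Z_L + jZ_0·tanβl)/(Z_0 + jZ_L·tanβl)
     = 50·(19 − j49.8)/(50 − j18.9)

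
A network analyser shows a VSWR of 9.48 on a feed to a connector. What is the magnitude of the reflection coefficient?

|Γ| = (S − 1)/(S + 1) = (9.48 − 1)/(9.48 + 1) = 8.48/10.5

|Γ| ≈ 0.809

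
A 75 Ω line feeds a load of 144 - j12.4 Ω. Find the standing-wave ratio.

VSWR ≈ 1.94

Γ = (Z_L − Z_0)/(Z_L + Z_0) = (69 − j12.4)/(219 − j12.4)
|Γ| = 70.1/219 = 0.32
VSWR = (1 + |Γ|)/(1 − |Γ|) = 1.32/0.68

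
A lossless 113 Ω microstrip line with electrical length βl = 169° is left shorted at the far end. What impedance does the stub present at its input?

Z_in ≈ −j22 Ω

tan(βl) = -0.194
For a shorted stub, Z_in = jZ_0·tan(βl)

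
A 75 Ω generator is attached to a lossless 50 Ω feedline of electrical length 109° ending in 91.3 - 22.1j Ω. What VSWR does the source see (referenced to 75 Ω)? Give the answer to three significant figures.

tan(βl) = -2.9
Z_in = Z_0·(Z_L + jZ_0·tanβl)/(Z_0 + jZ_L·tanβl) = 30.5 + j18.9 Ω
Γ_s = (Z_in − Z_s)/(Z_in + Z_s) = (-44.5 + j18.9)/(106 + j18.9), |Γ_s| = 0.45
VSWR = (1 + |Γ_s|)/(1 − |Γ_s|)

VSWR ≈ 2.64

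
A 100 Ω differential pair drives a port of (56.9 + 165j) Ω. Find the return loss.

RL ≈ 2.51 dB

Γ = (-43.1 + j165)/(156.9 + j165), |Γ| = 0.749
RL = −20·log₁₀|Γ| = −20·log₁₀(0.749)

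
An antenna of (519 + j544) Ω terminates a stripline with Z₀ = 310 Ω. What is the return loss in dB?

Γ = (209 + j544)/(829 + j544), |Γ| = 0.588
RL = −20·log₁₀|Γ| = −20·log₁₀(0.588)

RL ≈ 4.62 dB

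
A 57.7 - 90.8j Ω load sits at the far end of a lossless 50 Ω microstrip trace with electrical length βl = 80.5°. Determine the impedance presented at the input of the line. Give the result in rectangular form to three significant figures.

Z_in ≈ 11.3 + j11 Ω

tan(βl) = tan(80.5°) = 5.98
Z_in = Z_0·(Z_L + jZ_0·tanβl)/(Z_0 + jZ_L·tanβl)
     = 50·(57.7 + j208)/(593 + j345)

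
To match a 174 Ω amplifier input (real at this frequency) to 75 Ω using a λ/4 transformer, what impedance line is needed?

Z_qwt = √(Z_0·R_L) = √(75 × 174) = √13050

Z_qwt ≈ 114 Ω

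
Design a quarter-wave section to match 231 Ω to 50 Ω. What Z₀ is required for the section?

Z_qwt = √(Z_0·R_L) = √(50 × 231) = √11550

Z_qwt ≈ 107 Ω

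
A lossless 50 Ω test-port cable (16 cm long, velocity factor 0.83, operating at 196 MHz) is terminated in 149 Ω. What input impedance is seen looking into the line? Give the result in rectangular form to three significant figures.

λ = v/f = 0.83·c / 196 MHz = 1.27 m
βl = 2π·l/λ = 2π × 0.126 = 45.3°
tan(βl) = tan(45.3°) = 1.01
Z_in = Z_0·(Z_L + jZ_0·tanβl)/(Z_0 + jZ_L·tanβl)
     = 50·(149 + j50.6)/(50 + j151)

Z_in ≈ 29.9 − j39.5 Ω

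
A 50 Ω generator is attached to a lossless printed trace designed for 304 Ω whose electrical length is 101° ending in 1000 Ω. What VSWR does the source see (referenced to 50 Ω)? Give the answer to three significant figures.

VSWR ≈ 2.66

tan(βl) = -5.14
Z_in = Z_0·(Z_L + jZ_0·tanβl)/(Z_0 + jZ_L·tanβl) = 95.6 + j53.4 Ω
Γ_s = (Z_in − Z_s)/(Z_in + Z_s) = (45.6 + j53.4)/(146 + j53.4), |Γ_s| = 0.453
VSWR = (1 + |Γ_s|)/(1 − |Γ_s|)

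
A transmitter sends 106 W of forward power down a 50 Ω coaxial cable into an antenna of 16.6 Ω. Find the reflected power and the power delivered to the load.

P_reflected ≈ 26.7 W; P_delivered ≈ 79.3 W

Γ = (16.6 − 50)/(16.6 + 50) = -0.502
|Γ|² = 0.252
P_refl = |Γ|²·P_inc = 26.7 W, P_del = (1 − |Γ|²)·P_inc = 79.3 W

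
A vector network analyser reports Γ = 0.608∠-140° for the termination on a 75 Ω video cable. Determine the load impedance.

Z_L ≈ 20.5 − j25.5 Ω

Z_L = Z_0·(1 + Γ)/(1 − Γ) = 75·(0.534 − j0.391)/(1.47 + j0.391)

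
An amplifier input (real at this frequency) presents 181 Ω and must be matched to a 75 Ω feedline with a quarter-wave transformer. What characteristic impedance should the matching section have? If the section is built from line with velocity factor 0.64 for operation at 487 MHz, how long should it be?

Z_qwt ≈ 117 Ω; length ≈ 9.86 cm

Z_qwt = √(Z_0·R_L) = √(75 × 181) = √13580
λ = 0.64·c/f = 0.394 m, so l = λ/4 = 0.0986 m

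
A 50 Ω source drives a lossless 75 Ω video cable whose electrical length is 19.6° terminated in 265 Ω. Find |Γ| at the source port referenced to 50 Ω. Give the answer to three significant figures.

|Γ| ≈ 0.666

tan(βl) = 0.356
Z_in = Z_0·(Z_L + jZ_0·tanβl)/(Z_0 + jZ_L·tanβl) = 116 − j119 Ω
Γ_s = (Z_in − Z_s)/(Z_in + Z_s) = (65.6 − j119)/(166 − j119), |Γ_s| = 0.666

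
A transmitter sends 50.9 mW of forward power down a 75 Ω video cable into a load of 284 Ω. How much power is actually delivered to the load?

P_delivered ≈ 33.6 mW

Γ = (284 − 75)/(284 + 75) = 0.582
|Γ|² = 0.339
P_refl = |Γ|²·P_inc = 17.3 mW, P_del = (1 − |Γ|²)·P_inc = 33.6 mW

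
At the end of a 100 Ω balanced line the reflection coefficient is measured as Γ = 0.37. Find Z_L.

Z_L = Z_0·(1 + Γ)/(1 − Γ) = 100·(1.37)/(0.63)

Z_L ≈ 217 Ω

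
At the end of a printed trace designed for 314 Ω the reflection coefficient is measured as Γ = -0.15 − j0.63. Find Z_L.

Z_L = Z_0·(1 + Γ)/(1 − Γ) = 314·(0.85 − j0.63)/(1.15 + j0.63)

Z_L ≈ 106 − j230 Ω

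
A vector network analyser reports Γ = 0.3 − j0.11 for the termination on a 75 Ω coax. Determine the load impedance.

Z_L = Z_0·(1 + Γ)/(1 − Γ) = 75·(1.3 − j0.11)/(0.7 + j0.11)

Z_L ≈ 134 − j32.9 Ω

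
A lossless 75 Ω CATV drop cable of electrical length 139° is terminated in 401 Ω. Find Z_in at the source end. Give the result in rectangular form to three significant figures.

Z_in ≈ 31.1 + j79.6 Ω

tan(βl) = tan(139°) = -0.869
Z_in = Z_0·(Z_L + jZ_0·tanβl)/(Z_0 + jZ_L·tanβl)
     = 75·(401 − j65.2)/(75 − j349)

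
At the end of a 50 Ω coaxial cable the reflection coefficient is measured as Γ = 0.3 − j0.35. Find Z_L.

Z_L = Z_0·(1 + Γ)/(1 − Γ) = 50·(1.3 − j0.35)/(0.7 + j0.35)

Z_L ≈ 64.3 − j57.1 Ω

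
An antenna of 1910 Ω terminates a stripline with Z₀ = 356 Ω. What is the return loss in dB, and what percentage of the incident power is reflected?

Γ = (1910 − 356)/(1910 + 356) = 0.686
RL = −20·log₁₀(0.686) = 3.28 dB
P_refl/P_inc = |Γ|² = 0.47

RL ≈ 3.28 dB; 47% of incident power reflected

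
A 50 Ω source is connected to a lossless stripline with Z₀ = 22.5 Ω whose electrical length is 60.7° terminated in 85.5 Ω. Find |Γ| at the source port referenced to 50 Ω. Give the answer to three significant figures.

|Γ| ≈ 0.747

tan(βl) = 1.78
Z_in = Z_0·(Z_L + jZ_0·tanβl)/(Z_0 + jZ_L·tanβl) = 7.62 − j11.5 Ω
Γ_s = (Z_in − Z_s)/(Z_in + Z_s) = (-42.4 − j11.5)/(57.6 − j11.5), |Γ_s| = 0.747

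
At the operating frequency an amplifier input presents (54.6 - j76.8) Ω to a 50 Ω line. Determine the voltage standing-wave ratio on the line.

VSWR ≈ 3.91

Γ = (Z_L − Z_0)/(Z_L + Z_0) = (4.6 − j76.8)/(104.6 − j76.8)
|Γ| = 76.9/130 = 0.593
VSWR = (1 + |Γ|)/(1 − |Γ|) = 1.59/0.407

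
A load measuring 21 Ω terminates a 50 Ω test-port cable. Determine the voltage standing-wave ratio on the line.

VSWR ≈ 2.38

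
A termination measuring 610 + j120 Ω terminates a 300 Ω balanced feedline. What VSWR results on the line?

Γ = (Z_L − Z_0)/(Z_L + Z_0) = (310 + j120)/(910 + j120)
|Γ| = 332/918 = 0.362
VSWR = (1 + |Γ|)/(1 − |Γ|) = 1.36/0.638

VSWR ≈ 2.14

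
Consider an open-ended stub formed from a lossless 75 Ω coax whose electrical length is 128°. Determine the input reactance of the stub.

X_in ≈ 58.6 Ω (inductive)

tan(βl) = -1.28
For an open-ended stub, Z_in = −jZ_0·cot(βl) = −jZ_0/tan(βl)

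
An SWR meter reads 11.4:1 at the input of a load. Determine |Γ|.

|Γ| = (S − 1)/(S + 1) = (11.4 − 1)/(11.4 + 1) = 10.4/12.4

|Γ| ≈ 0.839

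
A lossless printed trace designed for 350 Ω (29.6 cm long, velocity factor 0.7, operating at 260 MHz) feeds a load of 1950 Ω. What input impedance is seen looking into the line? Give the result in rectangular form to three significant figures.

λ = v/f = 0.7·c / 260 MHz = 0.808 m
βl = 2π·l/λ = 2π × 0.366 = 132°
tan(βl) = tan(132°) = -1.11
Z_in = Z_0·(Z_L + jZ_0·tanβl)/(Z_0 + jZ_L·tanβl)
     = 350·(1950 − j390)/(350 − j2170)

Z_in ≈ 111 + j297 Ω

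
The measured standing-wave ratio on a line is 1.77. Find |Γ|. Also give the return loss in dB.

|Γ| = (S − 1)/(S + 1) = (1.77 − 1)/(1.77 + 1) = 0.77/2.77
RL = −20·log₁₀|Γ| = −20·log₁₀(0.278)

|Γ| ≈ 0.278; return loss ≈ 11.1 dB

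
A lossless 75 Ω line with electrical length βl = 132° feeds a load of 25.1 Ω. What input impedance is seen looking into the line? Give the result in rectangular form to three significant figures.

tan(βl) = tan(132°) = -1.11
Z_in = Z_0·(Z_L + jZ_0·tanβl)/(Z_0 + jZ_L·tanβl)
     = 75·(25.1 − j83.3)/(75 − j27.9)

Z_in ≈ 49.3 − j65 Ω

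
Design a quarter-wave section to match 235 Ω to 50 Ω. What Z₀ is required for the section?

Z_qwt ≈ 108 Ω

Z_qwt = √(Z_0·R_L) = √(50 × 235) = √11750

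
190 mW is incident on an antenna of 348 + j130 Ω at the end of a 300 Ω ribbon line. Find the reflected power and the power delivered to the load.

|Γ| = |(48 + j130)/(648 + j130)| = 0.21
|Γ|² = 0.044
P_refl = |Γ|²·P_inc = 8.35 mW, P_del = (1 − |Γ|²)·P_inc = 182 mW

P_reflected ≈ 8.35 mW; P_delivered ≈ 182 mW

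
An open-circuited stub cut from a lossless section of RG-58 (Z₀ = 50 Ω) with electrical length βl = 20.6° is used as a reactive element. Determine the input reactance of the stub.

tan(βl) = 0.376
For an open-circuited stub, Z_in = −jZ_0·cot(βl) = −jZ_0/tan(βl)

X_in ≈ -133 Ω (capacitive)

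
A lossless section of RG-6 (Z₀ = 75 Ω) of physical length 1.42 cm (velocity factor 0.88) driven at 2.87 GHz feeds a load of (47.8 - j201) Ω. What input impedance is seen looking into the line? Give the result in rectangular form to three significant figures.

λ = v/f = 0.88·c / 2.87 GHz = 0.092 m
βl = 2π·l/λ = 2π × 0.154 = 55.6°
tan(βl) = tan(55.6°) = 1.46
Z_in = Z_0·(Z_L + jZ_0·tanβl)/(Z_0 + jZ_L·tanβl)
     = 75·(47.8 − j91.6)/(368 + j69.7)

Z_in ≈ 5.99 − j19.8 Ω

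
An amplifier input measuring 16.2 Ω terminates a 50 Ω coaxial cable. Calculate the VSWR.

VSWR ≈ 3.09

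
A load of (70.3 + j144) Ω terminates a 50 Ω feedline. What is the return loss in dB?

Γ = (20.3 + j144)/(120.3 + j144), |Γ| = 0.775
RL = −20·log₁₀|Γ| = −20·log₁₀(0.775)

RL ≈ 2.21 dB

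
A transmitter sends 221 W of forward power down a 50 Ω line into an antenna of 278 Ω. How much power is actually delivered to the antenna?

Γ = (278 − 50)/(278 + 50) = 0.695
|Γ|² = 0.483
P_refl = |Γ|²·P_inc = 107 W, P_del = (1 − |Γ|²)·P_inc = 114 W

P_delivered ≈ 114 W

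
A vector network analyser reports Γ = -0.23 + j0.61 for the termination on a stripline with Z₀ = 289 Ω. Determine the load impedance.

Z_L ≈ 88.2 + j187 Ω

Z_L = Z_0·(1 + Γ)/(1 − Γ) = 289·(0.77 + j0.61)/(1.23 − j0.61)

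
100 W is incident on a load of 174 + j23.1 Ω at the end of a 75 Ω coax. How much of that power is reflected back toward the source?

|Γ| = |(99 + j23.1)/(249 + j23.1)| = 0.407
|Γ|² = 0.165
P_refl = |Γ|²·P_inc = 16.5 W, P_del = (1 − |Γ|²)·P_inc = 83.5 W

P_reflected ≈ 16.5 W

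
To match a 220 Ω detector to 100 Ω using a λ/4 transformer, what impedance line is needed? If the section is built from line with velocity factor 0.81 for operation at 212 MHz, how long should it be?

Z_qwt ≈ 148 Ω; length ≈ 28.7 cm

Z_qwt = √(Z_0·R_L) = √(100 × 220) = √22000
λ = 0.81·c/f = 1.15 m, so l = λ/4 = 0.287 m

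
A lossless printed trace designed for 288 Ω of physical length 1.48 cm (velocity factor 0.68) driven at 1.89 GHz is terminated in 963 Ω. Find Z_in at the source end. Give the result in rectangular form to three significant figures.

λ = v/f = 0.68·c / 1.89 GHz = 0.108 m
βl = 2π·l/λ = 2π × 0.137 = 49.4°
tan(βl) = tan(49.4°) = 1.17
Z_in = Z_0·(Z_L + jZ_0·tanβl)/(Z_0 + jZ_L·tanβl)
     = 288·(963 + j336)/(288 + j1120)

Z_in ≈ 140 − j211 Ω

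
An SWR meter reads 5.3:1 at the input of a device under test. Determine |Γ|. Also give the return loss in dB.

|Γ| ≈ 0.683; return loss ≈ 3.32 dB

|Γ| = (S − 1)/(S + 1) = (5.3 − 1)/(5.3 + 1) = 4.3/6.3
RL = −20·log₁₀|Γ| = −20·log₁₀(0.683)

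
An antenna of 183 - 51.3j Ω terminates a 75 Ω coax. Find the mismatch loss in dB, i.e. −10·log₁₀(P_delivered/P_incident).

Γ = (108 − j51.3)/(258 − j51.3), |Γ| = 0.455
|Γ|² = 0.207, so P_del/P_inc = 1 − |Γ|² = 0.793
ML = −10·log₁₀(1 − |Γ|²)

mismatch loss ≈ 1.01 dB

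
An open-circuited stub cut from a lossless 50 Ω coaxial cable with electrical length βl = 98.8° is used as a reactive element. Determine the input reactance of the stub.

tan(βl) = -6.46
For an open-circuited stub, Z_in = −jZ_0·cot(βl) = −jZ_0/tan(βl)

X_in ≈ 7.74 Ω (inductive)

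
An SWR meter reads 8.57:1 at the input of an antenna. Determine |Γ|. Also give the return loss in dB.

|Γ| ≈ 0.791; return loss ≈ 2.04 dB

|Γ| = (S − 1)/(S + 1) = (8.57 − 1)/(8.57 + 1) = 7.57/9.57
RL = −20·log₁₀|Γ| = −20·log₁₀(0.791)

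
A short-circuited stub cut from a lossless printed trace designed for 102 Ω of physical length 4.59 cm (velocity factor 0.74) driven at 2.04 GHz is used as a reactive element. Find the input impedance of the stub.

λ = v/f = 0.74·c / 2.04 GHz = 0.109 m
βl = 2π·l/λ = 2π × 0.422 = 152°
tan(βl) = -0.535
For a short-circuited stub, Z_in = jZ_0·tan(βl)

Z_in ≈ −j54.6 Ω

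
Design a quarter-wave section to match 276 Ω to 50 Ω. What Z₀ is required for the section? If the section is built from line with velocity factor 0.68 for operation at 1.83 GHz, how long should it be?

Z_qwt = √(Z_0·R_L) = √(50 × 276) = √13800
λ = 0.68·c/f = 0.111 m, so l = λ/4 = 0.0279 m

Z_qwt ≈ 117 Ω; length ≈ 2.79 cm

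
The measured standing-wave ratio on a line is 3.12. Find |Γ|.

|Γ| ≈ 0.515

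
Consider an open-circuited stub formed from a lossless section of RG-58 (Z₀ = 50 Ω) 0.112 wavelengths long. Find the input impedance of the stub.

Z_in ≈ −j58.9 Ω

βl = 2π × 0.112 = 40.3°
tan(βl) = 0.849
For an open-circuited stub, Z_in = −jZ_0·cot(βl) = −jZ_0/tan(βl)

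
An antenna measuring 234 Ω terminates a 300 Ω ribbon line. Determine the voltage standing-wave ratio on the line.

VSWR ≈ 1.28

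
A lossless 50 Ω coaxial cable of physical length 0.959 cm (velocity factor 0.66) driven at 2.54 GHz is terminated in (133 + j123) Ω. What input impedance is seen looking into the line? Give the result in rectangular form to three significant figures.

λ = v/f = 0.66·c / 2.54 GHz = 0.078 m
βl = 2π·l/λ = 2π × 0.123 = 44.3°
tan(βl) = tan(44.3°) = 0.975
Z_in = Z_0·(Z_L + jZ_0·tanβl)/(Z_0 + jZ_L·tanβl)
     = 50·(133 + j172)/(-70 + j130)

Z_in ≈ 29.9 − j67.4 Ω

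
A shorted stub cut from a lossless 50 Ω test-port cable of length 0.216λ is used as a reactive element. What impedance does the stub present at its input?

βl = 2π × 0.216 = 77.8°
tan(βl) = 4.61
For a shorted stub, Z_in = jZ_0·tan(βl)

Z_in ≈ +j230 Ω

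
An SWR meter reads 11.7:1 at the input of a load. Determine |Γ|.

|Γ| = (S − 1)/(S + 1) = (11.7 − 1)/(11.7 + 1) = 10.7/12.7

|Γ| ≈ 0.843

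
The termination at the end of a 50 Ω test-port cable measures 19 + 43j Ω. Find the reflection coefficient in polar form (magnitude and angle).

Γ ≈ 0.652 ∠ 93.9°

Γ = (Z_L − Z_0)/(Z_L + Z_0) = (-31 + j43)/(69 + j43)
|Γ| = 53/81.3 = 0.652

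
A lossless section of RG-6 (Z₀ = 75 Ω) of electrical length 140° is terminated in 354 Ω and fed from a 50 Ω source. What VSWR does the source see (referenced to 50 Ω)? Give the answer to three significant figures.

tan(βl) = -0.839
Z_in = Z_0·(Z_L + jZ_0·tanβl)/(Z_0 + jZ_L·tanβl) = 36.2 + j80.3 Ω
Γ_s = (Z_in − Z_s)/(Z_in + Z_s) = (-13.8 + j80.3)/(86.2 + j80.3), |Γ_s| = 0.692
VSWR = (1 + |Γ_s|)/(1 − |Γ_s|)

VSWR ≈ 5.49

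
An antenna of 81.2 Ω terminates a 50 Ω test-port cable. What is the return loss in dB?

RL ≈ 12.5 dB

Γ = (81.2 − 50)/(81.2 + 50) = 0.238
RL = −20·log₁₀|Γ| = −20·log₁₀(0.238)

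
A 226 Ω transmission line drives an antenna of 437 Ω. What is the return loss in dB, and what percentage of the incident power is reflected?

RL ≈ 9.94 dB; 10.1% of incident power reflected

Γ = (437 − 226)/(437 + 226) = 0.318
RL = −20·log₁₀(0.318) = 9.94 dB
P_refl/P_inc = |Γ|² = 0.101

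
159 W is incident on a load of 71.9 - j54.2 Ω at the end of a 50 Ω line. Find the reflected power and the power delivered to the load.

P_reflected ≈ 30.5 W; P_delivered ≈ 128 W

|Γ| = |(21.9 − j54.2)/(121.9 − j54.2)| = 0.438
|Γ|² = 0.192
P_refl = |Γ|²·P_inc = 30.5 W, P_del = (1 − |Γ|²)·P_inc = 128 W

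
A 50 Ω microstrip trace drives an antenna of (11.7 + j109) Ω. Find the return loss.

Γ = (-38.3 + j109)/(61.7 + j109), |Γ| = 0.922
RL = −20·log₁₀|Γ| = −20·log₁₀(0.922)

RL ≈ 0.702 dB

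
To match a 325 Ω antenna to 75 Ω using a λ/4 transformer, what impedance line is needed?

Z_qwt = √(Z_0·R_L) = √(75 × 325) = √24380

Z_qwt ≈ 156 Ω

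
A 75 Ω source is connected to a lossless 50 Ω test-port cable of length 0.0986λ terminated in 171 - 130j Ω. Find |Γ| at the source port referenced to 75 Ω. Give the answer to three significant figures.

|Γ| ≈ 0.71

βl = 2π × 0.0986 = 35.5°
tan(βl) = 0.713
Z_in = Z_0·(Z_L + jZ_0·tanβl)/(Z_0 + jZ_L·tanβl) = 18.3 − j48.7 Ω
Γ_s = (Z_in − Z_s)/(Z_in + Z_s) = (-56.7 − j48.7)/(93.3 − j48.7), |Γ_s| = 0.71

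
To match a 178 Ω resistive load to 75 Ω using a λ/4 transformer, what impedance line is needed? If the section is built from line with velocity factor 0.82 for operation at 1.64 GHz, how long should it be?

Z_qwt = √(Z_0·R_L) = √(75 × 178) = √13350
λ = 0.82·c/f = 0.15 m, so l = λ/4 = 0.0375 m

Z_qwt ≈ 116 Ω; length ≈ 3.75 cm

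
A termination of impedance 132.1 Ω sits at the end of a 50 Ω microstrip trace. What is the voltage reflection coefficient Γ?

Γ = 0.451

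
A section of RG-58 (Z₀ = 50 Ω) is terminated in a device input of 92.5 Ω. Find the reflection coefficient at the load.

Γ = (Z_L − Z_0)/(Z_L + Z_0) = (92.5 − 50)/(92.5 + 50) = 42.5/142.5

Γ = 0.298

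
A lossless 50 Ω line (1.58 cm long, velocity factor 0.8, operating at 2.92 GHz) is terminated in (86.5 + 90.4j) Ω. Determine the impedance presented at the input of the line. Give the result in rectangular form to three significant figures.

Z_in ≈ 19.7 − j35.2 Ω

λ = v/f = 0.8·c / 2.92 GHz = 0.0822 m
βl = 2π·l/λ = 2π × 0.192 = 69.2°
tan(βl) = tan(69.2°) = 2.63
Z_in = Z_0·(Z_L + jZ_0·tanβl)/(Z_0 + jZ_L·tanβl)
     = 50·(86.5 + j222)/(-188 + j228)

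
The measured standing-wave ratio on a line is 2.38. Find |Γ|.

|Γ| ≈ 0.408

|Γ| = (S − 1)/(S + 1) = (2.38 − 1)/(2.38 + 1) = 1.38/3.38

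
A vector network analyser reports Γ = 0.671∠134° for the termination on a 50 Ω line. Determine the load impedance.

Z_L ≈ 11.5 + j20.3 Ω

Z_L = Z_0·(1 + Γ)/(1 − Γ) = 50·(0.534 + j0.483)/(1.47 − j0.483)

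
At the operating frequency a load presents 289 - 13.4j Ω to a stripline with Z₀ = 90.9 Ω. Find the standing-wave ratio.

VSWR ≈ 3.19

Γ = (Z_L − Z_0)/(Z_L + Z_0) = (198.1 − j13.4)/(379.9 − j13.4)
|Γ| = 199/380 = 0.522
VSWR = (1 + |Γ|)/(1 − |Γ|) = 1.52/0.478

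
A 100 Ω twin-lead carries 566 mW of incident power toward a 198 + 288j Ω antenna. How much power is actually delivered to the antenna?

|Γ| = |(98 + j288)/(298 + j288)| = 0.734
|Γ|² = 0.539
P_refl = |Γ|²·P_inc = 305 mW, P_del = (1 − |Γ|²)·P_inc = 261 mW

P_delivered ≈ 261 mW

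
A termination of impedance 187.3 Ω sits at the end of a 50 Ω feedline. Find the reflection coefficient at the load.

Γ = (Z_L − Z_0)/(Z_L + Z_0) = (187.3 − 50)/(187.3 + 50) = 137.3/237.3

Γ = 0.579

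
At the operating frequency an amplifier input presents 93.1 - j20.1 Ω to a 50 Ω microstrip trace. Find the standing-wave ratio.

VSWR ≈ 1.98

Γ = (Z_L − Z_0)/(Z_L + Z_0) = (43.1 − j20.1)/(143.1 − j20.1)
|Γ| = 47.6/145 = 0.329
VSWR = (1 + |Γ|)/(1 − |Γ|) = 1.33/0.671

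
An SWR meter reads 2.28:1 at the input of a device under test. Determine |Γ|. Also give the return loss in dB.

|Γ| ≈ 0.39; return loss ≈ 8.17 dB

|Γ| = (S − 1)/(S + 1) = (2.28 − 1)/(2.28 + 1) = 1.28/3.28
RL = −20·log₁₀|Γ| = −20·log₁₀(0.39)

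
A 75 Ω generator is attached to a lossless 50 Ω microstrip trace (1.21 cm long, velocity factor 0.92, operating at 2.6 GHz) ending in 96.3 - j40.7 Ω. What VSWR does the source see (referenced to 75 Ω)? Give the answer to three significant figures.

VSWR ≈ 2.93

λ = v/f = 0.92·c / 2.6 GHz = 0.106 m
βl = 2π·l/λ = 2π × 0.114 = 41°
tan(βl) = 0.87
Z_in = Z_0·(Z_L + jZ_0·tanβl)/(Z_0 + jZ_L·tanβl) = 29.5 − j27.3 Ω
Γ_s = (Z_in − Z_s)/(Z_in + Z_s) = (-45.5 − j27.3)/(105 − j27.3), |Γ_s| = 0.491
VSWR = (1 + |Γ_s|)/(1 − |Γ_s|)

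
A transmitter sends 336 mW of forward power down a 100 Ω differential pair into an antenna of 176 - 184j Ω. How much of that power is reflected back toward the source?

|Γ| = |(76 − j184)/(276 − j184)| = 0.6
|Γ|² = 0.36
P_refl = |Γ|²·P_inc = 121 mW, P_del = (1 − |Γ|²)·P_inc = 215 mW

P_reflected ≈ 121 mW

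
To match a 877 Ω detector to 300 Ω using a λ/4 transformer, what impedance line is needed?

Z_qwt ≈ 513 Ω

Z_qwt = √(Z_0·R_L) = √(300 × 877) = √263100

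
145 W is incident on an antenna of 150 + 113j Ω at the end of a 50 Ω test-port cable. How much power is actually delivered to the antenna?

|Γ| = |(100 + j113)/(200 + j113)| = 0.657
|Γ|² = 0.431
P_refl = |Γ|²·P_inc = 62.6 W, P_del = (1 − |Γ|²)·P_inc = 82.4 W

P_delivered ≈ 82.4 W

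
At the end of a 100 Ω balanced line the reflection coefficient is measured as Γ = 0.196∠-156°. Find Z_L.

Z_L ≈ 68.9 − j11.4 Ω

Z_L = Z_0·(1 + Γ)/(1 − Γ) = 100·(0.821 − j0.0797)/(1.18 + j0.0797)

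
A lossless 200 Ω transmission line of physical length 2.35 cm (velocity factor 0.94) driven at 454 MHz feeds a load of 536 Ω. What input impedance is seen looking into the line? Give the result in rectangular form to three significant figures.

λ = v/f = 0.94·c / 454 MHz = 0.621 m
βl = 2π·l/λ = 2π × 0.0378 = 13.6°
tan(βl) = tan(13.6°) = 0.242
Z_in = Z_0·(Z_L + jZ_0·tanβl)/(Z_0 + jZ_L·tanβl)
     = 200·(536 + j48.5)/(200 + j130)

Z_in ≈ 399 − j211 Ω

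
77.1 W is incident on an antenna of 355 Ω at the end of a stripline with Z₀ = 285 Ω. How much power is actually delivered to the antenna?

P_delivered ≈ 76.2 W

Γ = (355 − 285)/(355 + 285) = 0.109
|Γ|² = 0.012
P_refl = |Γ|²·P_inc = 0.922 W, P_del = (1 − |Γ|²)·P_inc = 76.2 W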